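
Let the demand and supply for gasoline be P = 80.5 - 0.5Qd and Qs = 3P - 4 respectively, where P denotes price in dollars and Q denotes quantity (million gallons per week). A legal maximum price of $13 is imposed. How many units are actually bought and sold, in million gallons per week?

35

Rearranging demand gives Qd = 161 - 2P. Setting quantity demanded equal to quantity supplied, 161 - 2P = 3P - 4, gives P* = 33 and Q* = 95.
Since 13 < 33, the ceiling is binding.
At P = 13: Qd = 161 - 2·13 = 135 and Qs = 3·13 - 4 = 35.
The quantity actually transacted is the short side, supply: 35.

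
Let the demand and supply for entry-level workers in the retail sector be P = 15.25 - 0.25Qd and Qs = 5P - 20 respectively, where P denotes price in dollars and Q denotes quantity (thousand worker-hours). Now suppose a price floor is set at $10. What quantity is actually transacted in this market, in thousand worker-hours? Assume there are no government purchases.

Rearranging demand gives Qd = 61 - 4P. In a free market, 61 - 4P = 5P - 20 gives the equilibrium P* = 9, Q* = 25.
The floor of 10 is above the equilibrium price 9, so it binds.
At P = 10: Qd = 61 - 4·10 = 21 and Qs = 5·10 - 20 = 30.
The quantity actually transacted is the short side, demand: 21.

21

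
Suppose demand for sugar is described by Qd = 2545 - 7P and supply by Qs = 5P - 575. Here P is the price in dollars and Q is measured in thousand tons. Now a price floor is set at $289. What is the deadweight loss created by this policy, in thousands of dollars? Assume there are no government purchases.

In a free market, 2545 - 7P = 5P - 575 gives the equilibrium P* = 260, Q* = 725.
Because the floor (289) lies above the market-clearing price, it is binding.
At P = 289: Qd = 2545 - 7·289 = 522 and Qs = 5·289 - 575 = 870.
Quantity traded falls to 522. At Q = 522 the demand price is (2545 - 522)/7 = 289 and the supply price is (575 + 522)/5 = 219.4.
Deadweight loss = ½ · (289 - 219.4) · (725 - 522) = ½ · 69.6 · 203 = 7064.4.

7064.4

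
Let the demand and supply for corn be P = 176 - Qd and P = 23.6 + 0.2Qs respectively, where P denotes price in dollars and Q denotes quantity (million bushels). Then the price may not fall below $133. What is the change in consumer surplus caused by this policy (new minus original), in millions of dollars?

-7140

Rearranging demand gives Qd = 176 - P; rearranging supply gives Qs = 5P - 118. Setting quantity demanded equal to quantity supplied, 176 - P = 5P - 118, gives P* = 49 and Q* = 127.
Since 133 > 49, the floor is binding.
At P = 133: Qd = 176 - 133 = 43 and Qs = 5·133 - 118 = 547.
Consumer surplus without the control is ½ · (176 - 49) · 127 = 8064.5.
With the floor, consumers buy 43 units at 133, so CS = ½ · (176 - 133) · 43 = 924.5.
Change in consumer surplus = 924.5 - 8064.5 = -7140.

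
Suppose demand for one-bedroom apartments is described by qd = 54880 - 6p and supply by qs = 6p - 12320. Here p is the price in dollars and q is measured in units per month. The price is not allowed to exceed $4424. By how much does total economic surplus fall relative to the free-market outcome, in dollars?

8297856

Setting quantity demanded equal to quantity supplied, 54880 - 6p = 6p - 12320, gives p* = 5600 and q* = 21280.
Because the ceiling (4424) lies below the market-clearing price, it is binding.
At p = 4424: qd = 54880 - 6·4424 = 28336 and qs = 6·4424 - 12320 = 14224.
Quantity traded falls to 14224. At q = 14224 the demand price is (54880 - 14224)/6 = 6776 and the supply price is (12320 + 14224)/6 = 4424.
Deadweight loss = ½ · (6776 - 4424) · (21280 - 14224) = ½ · 2352 · 7056 = 8297856.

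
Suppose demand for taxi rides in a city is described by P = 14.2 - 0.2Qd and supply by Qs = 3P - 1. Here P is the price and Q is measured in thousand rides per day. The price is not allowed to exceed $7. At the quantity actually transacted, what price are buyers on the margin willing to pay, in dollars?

10.2

Rearranging demand gives Qd = 71 - 5P. In a free market, 71 - 5P = 3P - 1 gives the equilibrium P* = 9, Q* = 26.
Because the ceiling (7) lies below the market-clearing price, it is binding.
At P = 7: Qd = 71 - 5·7 = 36 and Qs = 3·7 - 1 = 20.
Only 20 units reach the market. On the demand curve, the marginal buyer's willingness to pay at Q = 20 is (71 - 20)/5 = 10.2.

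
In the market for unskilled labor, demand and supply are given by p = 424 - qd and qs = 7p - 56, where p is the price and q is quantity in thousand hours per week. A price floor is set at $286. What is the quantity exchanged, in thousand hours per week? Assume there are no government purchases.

Rearranging demand gives qd = 424 - p. Without the control the market clears where 424 - p = 7p - 56, i.e. p* = 60 and q* = 364.
Since 286 > 60, the floor is binding.
At p = 286: qd = 424 - 286 = 138 and qs = 7·286 - 56 = 1946.
The quantity actually transacted is the short side, demand: 138.

138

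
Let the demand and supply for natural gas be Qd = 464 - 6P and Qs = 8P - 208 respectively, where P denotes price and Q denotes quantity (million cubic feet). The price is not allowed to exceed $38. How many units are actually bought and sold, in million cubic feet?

96

Without the control the market clears where 464 - 6P = 8P - 208, i.e. P* = 48 and Q* = 176.
Since 38 < 48, the ceiling is binding.
At P = 38: Qd = 464 - 6·38 = 236 and Qs = 8·38 - 208 = 96.
The quantity actually transacted is the short side, supply: 96.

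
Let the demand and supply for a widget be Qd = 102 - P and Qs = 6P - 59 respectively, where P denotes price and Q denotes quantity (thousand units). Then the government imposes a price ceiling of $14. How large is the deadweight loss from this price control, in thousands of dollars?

Setting quantity demanded equal to quantity supplied, 102 - P = 6P - 59, gives P* = 23 and Q* = 79.
Because the ceiling (14) lies below the market-clearing price, it is binding.
At P = 14: Qd = 102 - 14 = 88 and Qs = 6·14 - 59 = 25.
Quantity traded falls to 25. At Q = 25 the demand price is 102 - 25 = 77 and the supply price is (59 + 25)/6 = 14.
Deadweight loss = ½ · (77 - 14) · (79 - 25) = ½ · 63 · 54 = 1701.

1701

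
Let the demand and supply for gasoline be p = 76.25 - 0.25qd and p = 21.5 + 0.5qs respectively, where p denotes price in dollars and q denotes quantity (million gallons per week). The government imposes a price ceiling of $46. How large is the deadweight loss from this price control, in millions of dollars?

Rearranging demand gives qd = 305 - 4p; rearranging supply gives qs = 2p - 43. Equilibrium: 305 - 4p = 2p - 43, so 348 = 6p and p* = 58, q* = 73.
Because the ceiling (46) lies below the market-clearing price, it is binding.
At p = 46: qd = 305 - 4·46 = 121 and qs = 2·46 - 43 = 49.
Quantity traded falls to 49. At q = 49 the demand price is (305 - 49)/4 = 64 and the supply price is (43 + 49)/2 = 46.
Deadweight loss = ½ · (64 - 46) · (73 - 49) = ½ · 18 · 24 = 216.

216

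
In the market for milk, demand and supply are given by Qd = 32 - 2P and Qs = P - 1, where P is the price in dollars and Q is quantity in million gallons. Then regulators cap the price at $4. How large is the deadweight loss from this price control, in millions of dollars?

36.75

Without the control the market clears where 32 - 2P = P - 1, i.e. P* = 11 and Q* = 10.
The ceiling of 4 is below the equilibrium price 11, so it binds.
At P = 4: Qd = 32 - 2·4 = 24 and Qs = 4 - 1 = 3.
Quantity traded falls to 3. At Q = 3 the demand price is (32 - 3)/2 = 14.5 and the supply price is 1 + 3 = 4.
Deadweight loss = ½ · (14.5 - 4) · (10 - 3) = ½ · 10.5 · 7 = 36.75.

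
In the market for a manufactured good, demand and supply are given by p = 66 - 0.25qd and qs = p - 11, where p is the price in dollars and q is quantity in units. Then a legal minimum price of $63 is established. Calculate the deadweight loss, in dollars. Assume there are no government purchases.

Rearranging demand gives qd = 264 - 4p. Without the control the market clears where 264 - 4p = p - 11, i.e. p* = 55 and q* = 44.
Because the floor (63) lies above the market-clearing price, it is binding.
At p = 63: qd = 264 - 4·63 = 12 and qs = 63 - 11 = 52.
Quantity traded falls to 12. At q = 12 the demand price is (264 - 12)/4 = 63 and the supply price is 11 + 12 = 23.
Deadweight loss = ½ · (63 - 23) · (44 - 12) = ½ · 40 · 32 = 640.

640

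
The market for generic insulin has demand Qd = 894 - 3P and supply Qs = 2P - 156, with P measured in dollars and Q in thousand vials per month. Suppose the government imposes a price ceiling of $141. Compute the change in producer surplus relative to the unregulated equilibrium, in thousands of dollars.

Without the control the market clears where 894 - 3P = 2P - 156, i.e. P* = 210 and Q* = 264.
Since 141 < 210, the ceiling is binding.
At P = 141: Qd = 894 - 3·141 = 471 and Qs = 2·141 - 156 = 126.
Producer surplus without the control is ½ · (210 - 78) · 264 = 17424.
With the ceiling, producers sell 126 units at 141, so PS = ½ · (141 - 78) · 126 = 3969.
Change in producer surplus = 3969 - 17424 = -13455.

-13455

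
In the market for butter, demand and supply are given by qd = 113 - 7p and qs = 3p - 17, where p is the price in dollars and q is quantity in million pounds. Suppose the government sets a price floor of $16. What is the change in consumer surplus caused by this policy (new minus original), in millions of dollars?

Setting quantity demanded equal to quantity supplied, 113 - 7p = 3p - 17, gives p* = 13 and q* = 22.
Because the floor (16) lies above the market-clearing price, it is binding.
At p = 16: qd = 113 - 7·16 = 1 and qs = 3·16 - 17 = 31.
Consumer surplus without the control is ½ · (113/7 - 13) · 22 = 242/7.
With the floor, consumers buy 1 units at 16, so CS = ½ · (113/7 - 16) · 1 = 1/14.
Change in consumer surplus = 1/14 - 242/7 = -34.5.

-34.5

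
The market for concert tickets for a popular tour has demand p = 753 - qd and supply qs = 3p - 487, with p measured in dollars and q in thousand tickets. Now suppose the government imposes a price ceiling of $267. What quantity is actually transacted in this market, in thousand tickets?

Rearranging demand gives qd = 753 - p. Equilibrium: 753 - p = 3p - 487, so 1240 = 4p and p* = 310, q* = 443.
Since 267 < 310, the ceiling is binding.
At p = 267: qd = 753 - 267 = 486 and qs = 3·267 - 487 = 314.
The quantity actually transacted is the short side, supply: 314.

314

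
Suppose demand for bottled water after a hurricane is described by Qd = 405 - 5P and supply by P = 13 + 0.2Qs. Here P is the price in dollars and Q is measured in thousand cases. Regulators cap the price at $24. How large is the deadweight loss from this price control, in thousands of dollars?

2645

Rearranging supply gives Qs = 5P - 65. In a free market, 405 - 5P = 5P - 65 gives the equilibrium P* = 47, Q* = 170.
Because the ceiling (24) lies below the market-clearing price, it is binding.
At P = 24: Qd = 405 - 5·24 = 285 and Qs = 5·24 - 65 = 55.
Quantity traded falls to 55. At Q = 55 the demand price is (405 - 55)/5 = 70 and the supply price is (65 + 55)/5 = 24.
Deadweight loss = ½ · (70 - 24) · (170 - 55) = ½ · 46 · 115 = 2645.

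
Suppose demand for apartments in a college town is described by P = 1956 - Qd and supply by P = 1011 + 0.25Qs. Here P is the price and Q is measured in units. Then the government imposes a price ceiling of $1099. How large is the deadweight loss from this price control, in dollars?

Rearranging demand gives Qd = 1956 - P; rearranging supply gives Qs = 4P - 4044. In a free market, 1956 - P = 4P - 4044 gives the equilibrium P* = 1200, Q* = 756.
Because the ceiling (1099) lies below the market-clearing price, it is binding.
At P = 1099: Qd = 1956 - 1099 = 857 and Qs = 4·1099 - 4044 = 352.
Quantity traded falls to 352. At Q = 352 the demand price is 1956 - 352 = 1604 and the supply price is (4044 + 352)/4 = 1099.
Deadweight loss = ½ · (1604 - 1099) · (756 - 352) = ½ · 505 · 404 = 102010.

102010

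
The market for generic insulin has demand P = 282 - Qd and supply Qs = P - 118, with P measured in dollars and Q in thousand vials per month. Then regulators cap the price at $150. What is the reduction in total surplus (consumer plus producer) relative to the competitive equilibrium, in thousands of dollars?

Rearranging demand gives Qd = 282 - P. Setting quantity demanded equal to quantity supplied, 282 - P = P - 118, gives P* = 200 and Q* = 82.
Because the ceiling (150) lies below the market-clearing price, it is binding.
At P = 150: Qd = 282 - 150 = 132 and Qs = 150 - 118 = 32.
Quantity traded falls to 32. At Q = 32 the demand price is 282 - 32 = 250 and the supply price is 118 + 32 = 150.
Deadweight loss = ½ · (250 - 150) · (82 - 32) = ½ · 100 · 50 = 2500.

2500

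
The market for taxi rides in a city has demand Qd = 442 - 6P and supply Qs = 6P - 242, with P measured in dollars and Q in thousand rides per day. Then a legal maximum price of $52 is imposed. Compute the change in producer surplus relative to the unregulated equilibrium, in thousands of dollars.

Without the control the market clears where 442 - 6P = 6P - 242, i.e. P* = 57 and Q* = 100.
Because the ceiling (52) lies below the market-clearing price, it is binding.
At P = 52: Qd = 442 - 6·52 = 130 and Qs = 6·52 - 242 = 70.
Producer surplus without the control is ½ · (57 - 121/3) · 100 = 2500/3.
With the ceiling, producers sell 70 units at 52, so PS = ½ · (52 - 121/3) · 70 = 1225/3.
Change in producer surplus = 1225/3 - 2500/3 = -425.

-425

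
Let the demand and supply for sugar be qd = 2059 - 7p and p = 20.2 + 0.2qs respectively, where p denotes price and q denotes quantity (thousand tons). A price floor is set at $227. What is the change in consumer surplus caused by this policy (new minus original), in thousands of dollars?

-29821.5

Rearranging supply gives qs = 5p - 101. Without the control the market clears where 2059 - 7p = 5p - 101, i.e. p* = 180 and q* = 799.
Because the floor (227) lies above the market-clearing price, it is binding.
At p = 227: qd = 2059 - 7·227 = 470 and qs = 5·227 - 101 = 1034.
Consumer surplus without the control is ½ · (2059/7 - 180) · 799 = 638401/14.
With the floor, consumers buy 470 units at 227, so CS = ½ · (2059/7 - 227) · 470 = 110450/7.
Change in consumer surplus = 110450/7 - 638401/14 = -29821.5.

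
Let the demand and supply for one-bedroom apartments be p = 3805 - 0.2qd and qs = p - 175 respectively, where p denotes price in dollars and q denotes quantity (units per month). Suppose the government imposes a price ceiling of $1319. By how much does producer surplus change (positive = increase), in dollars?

Rearranging demand gives qd = 19025 - 5p. Without the control the market clears where 19025 - 5p = p - 175, i.e. p* = 3200 and q* = 3025.
Since 1319 < 3200, the ceiling is binding.
At p = 1319: qd = 19025 - 5·1319 = 12430 and qs = 1319 - 175 = 1144.
Producer surplus without the control is ½ · (3200 - 175) · 3025 = 4575312.5.
With the ceiling, producers sell 1144 units at 1319, so PS = ½ · (1319 - 175) · 1144 = 654368.
Change in producer surplus = 654368 - 4575312.5 = -3920944.5.

-3920944.5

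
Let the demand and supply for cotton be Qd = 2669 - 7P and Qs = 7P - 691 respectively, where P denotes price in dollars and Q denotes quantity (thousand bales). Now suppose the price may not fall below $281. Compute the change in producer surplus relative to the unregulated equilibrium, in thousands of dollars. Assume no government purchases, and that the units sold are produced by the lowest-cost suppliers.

Without the control the market clears where 2669 - 7P = 7P - 691, i.e. P* = 240 and Q* = 989.
The floor of 281 is above the equilibrium price 240, so it binds.
At P = 281: Qd = 2669 - 7·281 = 702 and Qs = 7·281 - 691 = 1276.
Producer surplus without the control is ½ · (240 - 691/7) · 989 = 978121/14.
With the floor, 702 units are sold at 281. The supply price at Q = 702 is 199, so PS = ½ · [(281 - 691/7) + (281 - 199)] · 702 = 649350/7.
Change in producer surplus = 649350/7 - 978121/14 = 22898.5.

22898.5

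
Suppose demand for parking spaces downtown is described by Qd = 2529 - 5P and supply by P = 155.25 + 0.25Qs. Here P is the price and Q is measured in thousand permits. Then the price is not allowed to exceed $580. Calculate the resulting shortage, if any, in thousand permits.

Rearranging supply gives Qs = 4P - 621. In a free market, 2529 - 5P = 4P - 621 gives the equilibrium P* = 350, Q* = 779.
Since 580 is above P* = 350, the ceiling does not bind and the free-market outcome prevails.
Since the control does not bind, there is no shortage.

0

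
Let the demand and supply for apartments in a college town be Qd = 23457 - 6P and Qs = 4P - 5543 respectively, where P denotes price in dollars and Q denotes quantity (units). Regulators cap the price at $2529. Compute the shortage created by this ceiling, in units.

3710

Without the control the market clears where 23457 - 6P = 4P - 5543, i.e. P* = 2900 and Q* = 6057.
Since 2529 < 2900, the ceiling is binding.
At P = 2529: Qd = 23457 - 6·2529 = 8283 and Qs = 4·2529 - 5543 = 4573.
Shortage = Qd - Qs = 8283 - 4573 = 3710.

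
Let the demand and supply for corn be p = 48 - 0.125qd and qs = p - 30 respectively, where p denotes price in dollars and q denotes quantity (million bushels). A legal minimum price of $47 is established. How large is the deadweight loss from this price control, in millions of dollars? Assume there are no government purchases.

36

Rearranging demand gives qd = 384 - 8p. Equilibrium: 384 - 8p = p - 30, so 414 = 9p and p* = 46, q* = 16.
Because the floor (47) lies above the market-clearing price, it is binding.
At p = 47: qd = 384 - 8·47 = 8 and qs = 47 - 30 = 17.
Quantity traded falls to 8. At q = 8 the demand price is (384 - 8)/8 = 47 and the supply price is 30 + 8 = 38.
Deadweight loss = ½ · (47 - 38) · (16 - 8) = ½ · 9 · 8 = 36.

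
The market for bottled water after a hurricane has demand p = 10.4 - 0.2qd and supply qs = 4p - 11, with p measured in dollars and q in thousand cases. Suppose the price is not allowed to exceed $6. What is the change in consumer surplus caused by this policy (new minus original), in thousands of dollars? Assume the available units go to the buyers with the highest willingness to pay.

11.4

Rearranging demand gives qd = 52 - 5p. Without the control the market clears where 52 - 5p = 4p - 11, i.e. p* = 7 and q* = 17.
The ceiling of 6 is below the equilibrium price 7, so it binds.
At p = 6: qd = 52 - 5·6 = 22 and qs = 4·6 - 11 = 13.
Consumer surplus without the control is ½ · (10.4 - 7) · 17 = 28.9.
With the ceiling, 13 units are sold at 6 (assume they go to the highest-value buyers). The demand price at q = 13 is 7.8, so CS = ½ · [(10.4 - 6) + (7.8 - 6)] · 13 = 40.3.
Change in consumer surplus = 40.3 - 28.9 = 11.4.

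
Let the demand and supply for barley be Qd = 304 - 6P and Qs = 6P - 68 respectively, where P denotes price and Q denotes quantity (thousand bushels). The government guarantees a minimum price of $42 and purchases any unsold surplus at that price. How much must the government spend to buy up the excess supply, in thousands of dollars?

In a free market, 304 - 6P = 6P - 68 gives the equilibrium P* = 31, Q* = 118.
Since 42 > 31, the floor is binding.
At P = 42: Qd = 304 - 6·42 = 52 and Qs = 6·42 - 68 = 184.
Surplus = Qs - Qd = 132.
Government expenditure = surplus × support price = 132 × 42 = 5544.

5544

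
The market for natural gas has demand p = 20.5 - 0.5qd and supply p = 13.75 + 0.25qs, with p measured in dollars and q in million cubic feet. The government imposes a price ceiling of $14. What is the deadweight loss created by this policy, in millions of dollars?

24

Rearranging demand gives qd = 41 - 2p; rearranging supply gives qs = 4p - 55. Setting quantity demanded equal to quantity supplied, 41 - 2p = 4p - 55, gives p* = 16 and q* = 9.
Because the ceiling (14) lies below the market-clearing price, it is binding.
At p = 14: qd = 41 - 2·14 = 13 and qs = 4·14 - 55 = 1.
Quantity traded falls to 1. At q = 1 the demand price is (41 - 1)/2 = 20 and the supply price is (55 + 1)/4 = 14.
Deadweight loss = ½ · (20 - 14) · (9 - 1) = ½ · 6 · 8 = 24.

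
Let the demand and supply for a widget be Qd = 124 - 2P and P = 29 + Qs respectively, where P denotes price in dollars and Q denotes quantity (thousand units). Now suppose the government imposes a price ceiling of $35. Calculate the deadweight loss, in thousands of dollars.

192

Rearranging supply gives Qs = P - 29. In a free market, 124 - 2P = P - 29 gives the equilibrium P* = 51, Q* = 22.
The ceiling of 35 is below the equilibrium price 51, so it binds.
At P = 35: Qd = 124 - 2·35 = 54 and Qs = 35 - 29 = 6.
Quantity traded falls to 6. At Q = 6 the demand price is (124 - 6)/2 = 59 and the supply price is 29 + 6 = 35.
Deadweight loss = ½ · (59 - 35) · (22 - 6) = ½ · 24 · 16 = 192.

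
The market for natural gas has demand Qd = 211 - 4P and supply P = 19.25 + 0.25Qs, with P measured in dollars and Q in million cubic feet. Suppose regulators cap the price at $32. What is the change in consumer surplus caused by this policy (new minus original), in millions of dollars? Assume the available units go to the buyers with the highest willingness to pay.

172

Rearranging supply gives Qs = 4P - 77. In a free market, 211 - 4P = 4P - 77 gives the equilibrium P* = 36, Q* = 67.
Since 32 < 36, the ceiling is binding.
At P = 32: Qd = 211 - 4·32 = 83 and Qs = 4·32 - 77 = 51.
Consumer surplus without the control is ½ · (52.75 - 36) · 67 = 561.125.
With the ceiling, 51 units are sold at 32 (assume they go to the highest-value buyers). The demand price at Q = 51 is 40, so CS = ½ · [(52.75 - 32) + (40 - 32)] · 51 = 733.125.
Change in consumer surplus = 733.125 - 561.125 = 172.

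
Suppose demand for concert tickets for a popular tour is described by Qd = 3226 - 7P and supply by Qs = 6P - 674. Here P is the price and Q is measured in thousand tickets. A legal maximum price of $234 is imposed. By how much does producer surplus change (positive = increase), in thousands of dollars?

-61248

In a free market, 3226 - 7P = 6P - 674 gives the equilibrium P* = 300, Q* = 1126.
Since 234 < 300, the ceiling is binding.
At P = 234: Qd = 3226 - 7·234 = 1588 and Qs = 6·234 - 674 = 730.
Producer surplus without the control is ½ · (300 - 337/3) · 1126 = 316969/3.
With the ceiling, producers sell 730 units at 234, so PS = ½ · (234 - 337/3) · 730 = 133225/3.
Change in producer surplus = 133225/3 - 316969/3 = -61248.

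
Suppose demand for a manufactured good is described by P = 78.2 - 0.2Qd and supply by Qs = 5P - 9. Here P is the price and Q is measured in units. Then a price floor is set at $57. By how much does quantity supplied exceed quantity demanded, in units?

170

Rearranging demand gives Qd = 391 - 5P. Equilibrium: 391 - 5P = 5P - 9, so 400 = 10P and P* = 40, Q* = 191.
The floor of 57 is above the equilibrium price 40, so it binds.
At P = 57: Qd = 391 - 5·57 = 106 and Qs = 5·57 - 9 = 276.
Surplus = Qs - Qd = 276 - 106 = 170.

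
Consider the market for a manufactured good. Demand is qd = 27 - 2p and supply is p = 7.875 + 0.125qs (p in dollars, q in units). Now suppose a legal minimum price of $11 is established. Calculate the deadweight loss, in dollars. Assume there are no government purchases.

Rearranging supply gives qs = 8p - 63. Without the control the market clears where 27 - 2p = 8p - 63, i.e. p* = 9 and q* = 9.
The floor of 11 is above the equilibrium price 9, so it binds.
At p = 11: qd = 27 - 2·11 = 5 and qs = 8·11 - 63 = 25.
Quantity traded falls to 5. At q = 5 the demand price is (27 - 5)/2 = 11 and the supply price is (63 + 5)/8 = 8.5.
Deadweight loss = ½ · (11 - 8.5) · (9 - 5) = ½ · 2.5 · 4 = 5.

5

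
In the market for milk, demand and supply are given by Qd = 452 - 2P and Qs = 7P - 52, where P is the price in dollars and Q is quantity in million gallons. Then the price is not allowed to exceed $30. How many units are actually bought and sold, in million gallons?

In a free market, 452 - 2P = 7P - 52 gives the equilibrium P* = 56, Q* = 340.
Because the ceiling (30) lies below the market-clearing price, it is binding.
At P = 30: Qd = 452 - 2·30 = 392 and Qs = 7·30 - 52 = 158.
The quantity actually transacted is the short side, supply: 158.

158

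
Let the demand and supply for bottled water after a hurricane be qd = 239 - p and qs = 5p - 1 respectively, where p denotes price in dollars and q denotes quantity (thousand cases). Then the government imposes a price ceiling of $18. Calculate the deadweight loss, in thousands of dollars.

7260

Setting quantity demanded equal to quantity supplied, 239 - p = 5p - 1, gives p* = 40 and q* = 199.
The ceiling of 18 is below the equilibrium price 40, so it binds.
At p = 18: qd = 239 - 18 = 221 and qs = 5·18 - 1 = 89.
Quantity traded falls to 89. At q = 89 the demand price is 239 - 89 = 150 and the supply price is (1 + 89)/5 = 18.
Deadweight loss = ½ · (150 - 18) · (199 - 89) = ½ · 132 · 110 = 7260.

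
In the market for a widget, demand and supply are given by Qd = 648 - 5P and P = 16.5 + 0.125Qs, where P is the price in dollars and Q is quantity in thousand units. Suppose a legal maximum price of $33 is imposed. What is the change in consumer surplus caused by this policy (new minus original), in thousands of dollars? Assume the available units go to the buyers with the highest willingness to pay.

-1101.6

Rearranging supply gives Qs = 8P - 132. In a free market, 648 - 5P = 8P - 132 gives the equilibrium P* = 60, Q* = 348.
Because the ceiling (33) lies below the market-clearing price, it is binding.
At P = 33: Qd = 648 - 5·33 = 483 and Qs = 8·33 - 132 = 132.
Consumer surplus without the control is ½ · (129.6 - 60) · 348 = 12110.4.
With the ceiling, 132 units are sold at 33 (assume they go to the highest-value buyers). The demand price at Q = 132 is 103.2, so CS = ½ · [(129.6 - 33) + (103.2 - 33)] · 132 = 11008.8.
Change in consumer surplus = 11008.8 - 12110.4 = -1101.6.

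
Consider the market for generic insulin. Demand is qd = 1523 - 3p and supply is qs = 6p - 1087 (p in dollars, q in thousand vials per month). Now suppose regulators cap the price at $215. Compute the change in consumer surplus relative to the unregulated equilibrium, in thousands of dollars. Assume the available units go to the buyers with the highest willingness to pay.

-18525

Without the control the market clears where 1523 - 3p = 6p - 1087, i.e. p* = 290 and q* = 653.
Because the ceiling (215) lies below the market-clearing price, it is binding.
At p = 215: qd = 1523 - 3·215 = 878 and qs = 6·215 - 1087 = 203.
Consumer surplus without the control is ½ · (1523/3 - 290) · 653 = 426409/6.
With the ceiling, 203 units are sold at 215 (assume they go to the highest-value buyers). The demand price at q = 203 is 440, so CS = ½ · [(1523/3 - 215) + (440 - 215)] · 203 = 315259/6.
Change in consumer surplus = 315259/6 - 426409/6 = -18525.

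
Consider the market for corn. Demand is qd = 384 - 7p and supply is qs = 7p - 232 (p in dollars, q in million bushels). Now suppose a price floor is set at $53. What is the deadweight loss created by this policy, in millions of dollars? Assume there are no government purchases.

In a free market, 384 - 7p = 7p - 232 gives the equilibrium p* = 44, q* = 76.
The floor of 53 is above the equilibrium price 44, so it binds.
At p = 53: qd = 384 - 7·53 = 13 and qs = 7·53 - 232 = 139.
Quantity traded falls to 13. At q = 13 the demand price is (384 - 13)/7 = 53 and the supply price is (232 + 13)/7 = 35.
Deadweight loss = ½ · (53 - 35) · (76 - 13) = ½ · 18 · 63 = 567.

567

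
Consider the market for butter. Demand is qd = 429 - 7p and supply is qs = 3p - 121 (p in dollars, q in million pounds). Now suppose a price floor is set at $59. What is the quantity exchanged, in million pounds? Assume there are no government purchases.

16

In a free market, 429 - 7p = 3p - 121 gives the equilibrium p* = 55, q* = 44.
Since 59 > 55, the floor is binding.
At p = 59: qd = 429 - 7·59 = 16 and qs = 3·59 - 121 = 56.
The quantity actually transacted is the short side, demand: 16.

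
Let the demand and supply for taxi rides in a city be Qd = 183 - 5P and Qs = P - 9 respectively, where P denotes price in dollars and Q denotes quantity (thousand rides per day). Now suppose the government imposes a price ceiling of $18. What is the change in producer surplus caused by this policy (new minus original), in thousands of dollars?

-224

Without the control the market clears where 183 - 5P = P - 9, i.e. P* = 32 and Q* = 23.
Since 18 < 32, the ceiling is binding.
At P = 18: Qd = 183 - 5·18 = 93 and Qs = 18 - 9 = 9.
Producer surplus without the control is ½ · (32 - 9) · 23 = 264.5.
With the ceiling, producers sell 9 units at 18, so PS = ½ · (18 - 9) · 9 = 40.5.
Change in producer surplus = 40.5 - 264.5 = -224.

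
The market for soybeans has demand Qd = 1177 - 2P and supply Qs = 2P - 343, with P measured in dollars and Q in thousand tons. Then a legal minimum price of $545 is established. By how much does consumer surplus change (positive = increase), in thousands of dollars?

Setting quantity demanded equal to quantity supplied, 1177 - 2P = 2P - 343, gives P* = 380 and Q* = 417.
Because the floor (545) lies above the market-clearing price, it is binding.
At P = 545: Qd = 1177 - 2·545 = 87 and Qs = 2·545 - 343 = 747.
Consumer surplus without the control is ½ · (588.5 - 380) · 417 = 43472.25.
With the floor, consumers buy 87 units at 545, so CS = ½ · (588.5 - 545) · 87 = 1892.25.
Change in consumer surplus = 1892.25 - 43472.25 = -41580.

-41580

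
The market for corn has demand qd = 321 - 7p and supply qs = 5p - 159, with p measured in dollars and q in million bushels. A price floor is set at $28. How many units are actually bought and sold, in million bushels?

Equilibrium: 321 - 7p = 5p - 159, so 480 = 12p and p* = 40, q* = 41.
Since 28 is below p* = 40, the floor does not bind and the free-market outcome prevails.

41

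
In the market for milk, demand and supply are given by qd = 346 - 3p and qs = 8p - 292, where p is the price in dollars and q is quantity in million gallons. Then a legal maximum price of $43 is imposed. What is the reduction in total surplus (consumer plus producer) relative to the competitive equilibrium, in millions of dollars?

Without the control the market clears where 346 - 3p = 8p - 292, i.e. p* = 58 and q* = 172.
Since 43 < 58, the ceiling is binding.
At p = 43: qd = 346 - 3·43 = 217 and qs = 8·43 - 292 = 52.
Quantity traded falls to 52. At q = 52 the demand price is (346 - 52)/3 = 98 and the supply price is (292 + 52)/8 = 43.
Deadweight loss = ½ · (98 - 43) · (172 - 52) = ½ · 55 · 120 = 3300.

3300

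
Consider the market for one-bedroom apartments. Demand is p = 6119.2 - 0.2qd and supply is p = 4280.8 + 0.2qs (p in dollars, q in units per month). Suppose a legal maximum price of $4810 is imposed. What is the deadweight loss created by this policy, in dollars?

760500

Rearranging demand gives qd = 30596 - 5p; rearranging supply gives qs = 5p - 21404. In a free market, 30596 - 5p = 5p - 21404 gives the equilibrium p* = 5200, q* = 4596.
Because the ceiling (4810) lies below the market-clearing price, it is binding.
At p = 4810: qd = 30596 - 5·4810 = 6546 and qs = 5·4810 - 21404 = 2646.
Quantity traded falls to 2646. At q = 2646 the demand price is (30596 - 2646)/5 = 5590 and the supply price is (21404 + 2646)/5 = 4810.
Deadweight loss = ½ · (5590 - 4810) · (4596 - 2646) = ½ · 780 · 1950 = 760500.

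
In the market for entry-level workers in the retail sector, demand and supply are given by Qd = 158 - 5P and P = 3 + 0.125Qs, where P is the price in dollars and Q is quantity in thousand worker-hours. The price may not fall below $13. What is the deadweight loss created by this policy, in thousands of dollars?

0

Rearranging supply gives Qs = 8P - 24. Setting quantity demanded equal to quantity supplied, 158 - 5P = 8P - 24, gives P* = 14 and Q* = 88.
Since 13 is below P* = 14, the floor does not bind and the free-market outcome prevails.
Since the control does not bind, no trades are prevented and deadweight loss is zero.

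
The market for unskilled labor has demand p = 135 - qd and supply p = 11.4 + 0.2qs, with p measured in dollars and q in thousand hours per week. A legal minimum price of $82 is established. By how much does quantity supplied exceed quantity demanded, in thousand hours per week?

300

Rearranging demand gives qd = 135 - p; rearranging supply gives qs = 5p - 57. Equilibrium: 135 - p = 5p - 57, so 192 = 6p and p* = 32, q* = 103.
Because the floor (82) lies above the market-clearing price, it is binding.
At p = 82: qd = 135 - 82 = 53 and qs = 5·82 - 57 = 353.
Surplus = qs - qd = 353 - 53 = 300.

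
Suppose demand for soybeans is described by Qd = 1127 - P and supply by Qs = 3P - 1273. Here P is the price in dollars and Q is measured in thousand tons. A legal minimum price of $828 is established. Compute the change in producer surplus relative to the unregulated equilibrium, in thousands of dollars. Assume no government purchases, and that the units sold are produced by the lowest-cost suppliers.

In a free market, 1127 - P = 3P - 1273 gives the equilibrium P* = 600, Q* = 527.
Because the floor (828) lies above the market-clearing price, it is binding.
At P = 828: Qd = 1127 - 828 = 299 and Qs = 3·828 - 1273 = 1211.
Producer surplus without the control is ½ · (600 - 1273/3) · 527 = 277729/6.
With the floor, 299 units are sold at 828. The supply price at Q = 299 is 524, so PS = ½ · [(828 - 1273/3) + (828 - 524)] · 299 = 634777/6.
Change in producer surplus = 634777/6 - 277729/6 = 59508.

59508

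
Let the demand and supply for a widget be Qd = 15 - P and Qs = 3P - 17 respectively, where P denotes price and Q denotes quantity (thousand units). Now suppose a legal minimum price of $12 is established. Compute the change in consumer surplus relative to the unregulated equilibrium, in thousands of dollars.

-20

Without the control the market clears where 15 - P = 3P - 17, i.e. P* = 8 and Q* = 7.
Because the floor (12) lies above the market-clearing price, it is binding.
At P = 12: Qd = 15 - 12 = 3 and Qs = 3·12 - 17 = 19.
Consumer surplus without the control is ½ · (15 - 8) · 7 = 24.5.
With the floor, consumers buy 3 units at 12, so CS = ½ · (15 - 12) · 3 = 4.5.
Change in consumer surplus = 4.5 - 24.5 = -20.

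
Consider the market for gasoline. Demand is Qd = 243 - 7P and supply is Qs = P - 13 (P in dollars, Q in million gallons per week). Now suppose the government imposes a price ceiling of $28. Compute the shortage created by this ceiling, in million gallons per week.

32

Setting quantity demanded equal to quantity supplied, 243 - 7P = P - 13, gives P* = 32 and Q* = 19.
Because the ceiling (28) lies below the market-clearing price, it is binding.
At P = 28: Qd = 243 - 7·28 = 47 and Qs = 28 - 13 = 15.
Shortage = Qd - Qs = 47 - 15 = 32.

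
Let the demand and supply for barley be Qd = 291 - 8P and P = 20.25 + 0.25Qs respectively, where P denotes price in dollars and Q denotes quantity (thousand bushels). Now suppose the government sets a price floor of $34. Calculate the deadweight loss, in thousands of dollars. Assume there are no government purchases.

Rearranging supply gives Qs = 4P - 81. Equilibrium: 291 - 8P = 4P - 81, so 372 = 12P and P* = 31, Q* = 43.
The floor of 34 is above the equilibrium price 31, so it binds.
At P = 34: Qd = 291 - 8·34 = 19 and Qs = 4·34 - 81 = 55.
Quantity traded falls to 19. At Q = 19 the demand price is (291 - 19)/8 = 34 and the supply price is (81 + 19)/4 = 25.
Deadweight loss = ½ · (34 - 25) · (43 - 19) = ½ · 9 · 24 = 108.

108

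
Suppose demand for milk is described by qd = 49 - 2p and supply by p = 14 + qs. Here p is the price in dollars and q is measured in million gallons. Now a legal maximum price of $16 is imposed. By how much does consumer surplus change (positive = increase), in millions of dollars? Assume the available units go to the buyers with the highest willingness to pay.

Rearranging supply gives qs = p - 14. Setting quantity demanded equal to quantity supplied, 49 - 2p = p - 14, gives p* = 21 and q* = 7.
Because the ceiling (16) lies below the market-clearing price, it is binding.
At p = 16: qd = 49 - 2·16 = 17 and qs = 16 - 14 = 2.
Consumer surplus without the control is ½ · (24.5 - 21) · 7 = 12.25.
With the ceiling, 2 units are sold at 16 (assume they go to the highest-value buyers). The demand price at q = 2 is 23.5, so CS = ½ · [(24.5 - 16) + (23.5 - 16)] · 2 = 16.
Change in consumer surplus = 16 - 12.25 = 3.75.

3.75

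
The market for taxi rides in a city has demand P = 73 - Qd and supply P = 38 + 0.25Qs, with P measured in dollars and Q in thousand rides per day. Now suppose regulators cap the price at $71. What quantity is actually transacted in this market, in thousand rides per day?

28

Rearranging demand gives Qd = 73 - P; rearranging supply gives Qs = 4P - 152. Without the control the market clears where 73 - P = 4P - 152, i.e. P* = 45 and Q* = 28.
The ceiling of 71 is above the equilibrium price 45, so it is not binding; the market clears at P* = 45, Q* = 28.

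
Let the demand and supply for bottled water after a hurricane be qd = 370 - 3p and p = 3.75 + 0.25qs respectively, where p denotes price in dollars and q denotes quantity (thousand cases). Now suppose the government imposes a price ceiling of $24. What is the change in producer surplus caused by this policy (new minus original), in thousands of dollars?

-4433

Rearranging supply gives qs = 4p - 15. In a free market, 370 - 3p = 4p - 15 gives the equilibrium p* = 55, q* = 205.
Because the ceiling (24) lies below the market-clearing price, it is binding.
At p = 24: qd = 370 - 3·24 = 298 and qs = 4·24 - 15 = 81.
Producer surplus without the control is ½ · (55 - 3.75) · 205 = 5253.125.
With the ceiling, producers sell 81 units at 24, so PS = ½ · (24 - 3.75) · 81 = 820.125.
Change in producer surplus = 820.125 - 5253.125 = -4433.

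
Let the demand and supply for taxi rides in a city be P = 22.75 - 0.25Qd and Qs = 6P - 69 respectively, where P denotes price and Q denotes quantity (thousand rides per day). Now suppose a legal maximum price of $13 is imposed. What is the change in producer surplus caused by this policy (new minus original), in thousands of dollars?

Rearranging demand gives Qd = 91 - 4P. Without the control the market clears where 91 - 4P = 6P - 69, i.e. P* = 16 and Q* = 27.
The ceiling of 13 is below the equilibrium price 16, so it binds.
At P = 13: Qd = 91 - 4·13 = 39 and Qs = 6·13 - 69 = 9.
Producer surplus without the control is ½ · (16 - 11.5) · 27 = 60.75.
With the ceiling, producers sell 9 units at 13, so PS = ½ · (13 - 11.5) · 9 = 6.75.
Change in producer surplus = 6.75 - 60.75 = -54.

-54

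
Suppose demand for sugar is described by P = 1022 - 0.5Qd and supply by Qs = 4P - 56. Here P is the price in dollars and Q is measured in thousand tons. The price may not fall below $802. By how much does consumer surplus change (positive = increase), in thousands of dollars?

-403184

Rearranging demand gives Qd = 2044 - 2P. Without the control the market clears where 2044 - 2P = 4P - 56, i.e. P* = 350 and Q* = 1344.
Because the floor (802) lies above the market-clearing price, it is binding.
At P = 802: Qd = 2044 - 2·802 = 440 and Qs = 4·802 - 56 = 3152.
Consumer surplus without the control is ½ · (1022 - 350) · 1344 = 451584.
With the floor, consumers buy 440 units at 802, so CS = ½ · (1022 - 802) · 440 = 48400.
Change in consumer surplus = 48400 - 451584 = -403184.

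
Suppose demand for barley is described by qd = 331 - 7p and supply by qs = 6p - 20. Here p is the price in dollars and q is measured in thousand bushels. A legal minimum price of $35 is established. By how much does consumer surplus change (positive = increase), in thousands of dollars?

-912

Equilibrium: 331 - 7p = 6p - 20, so 351 = 13p and p* = 27, q* = 142.
The floor of 35 is above the equilibrium price 27, so it binds.
At p = 35: qd = 331 - 7·35 = 86 and qs = 6·35 - 20 = 190.
Consumer surplus without the control is ½ · (331/7 - 27) · 142 = 10082/7.
With the floor, consumers buy 86 units at 35, so CS = ½ · (331/7 - 35) · 86 = 3698/7.
Change in consumer surplus = 3698/7 - 10082/7 = -912.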